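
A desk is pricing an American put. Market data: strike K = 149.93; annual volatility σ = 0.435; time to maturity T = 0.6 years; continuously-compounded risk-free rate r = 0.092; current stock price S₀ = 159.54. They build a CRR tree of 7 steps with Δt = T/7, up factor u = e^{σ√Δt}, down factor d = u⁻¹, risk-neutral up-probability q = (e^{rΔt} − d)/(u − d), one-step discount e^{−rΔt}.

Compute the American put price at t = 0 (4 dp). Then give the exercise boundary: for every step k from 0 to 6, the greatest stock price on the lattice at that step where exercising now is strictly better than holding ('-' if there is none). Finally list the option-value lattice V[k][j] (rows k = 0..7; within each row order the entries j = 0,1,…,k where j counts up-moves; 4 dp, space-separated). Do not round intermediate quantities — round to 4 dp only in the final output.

Δt=0.08571, u=1.13582, d=0.88042, q=0.49920, disc=e^(-rΔt)=0.99215
k=7 terminal: V=max(K-S,0) → 84.5112 65.5340 41.0518 9.4676 0.0000 0.0000 0.0000 0.0000
k=6: j=0 S=74.3040 intr=75.6260 cont=74.4483 V=75.6260[EX]; j=1 S=95.8587 intr=54.0713 cont=52.8937 V=54.0713[EX]; j=2 S=123.6660 intr=26.2640 cont=25.0863 V=26.2640[EX]; j=3 S=159.5400 intr=0.0000 cont=4.7041 V=4.7041[hold]; j=4 S=205.8205 intr=0.0000 cont=0.0000 V=0.0000[hold]; j=5 S=265.5265 intr=0.0000 cont=0.0000 V=0.0000[hold]; j=6 S=342.5523 intr=0.0000 cont=0.0000 V=0.0000[hold]  S*(6)=123.6660
k=5: j=0 S=84.3960 intr=65.5340 cont=64.3564 V=65.5340[EX]; j=1 S=108.8782 intr=41.0518 cont=39.8741 V=41.0518[EX]; j=2 S=140.4624 intr=9.4676 cont=15.3795 V=15.3795[hold]; j=3 S=181.2087 intr=0.0000 cont=2.3373 V=2.3373[hold]; j=4 S=233.7751 intr=0.0000 cont=0.0000 V=0.0000[hold]; j=5 S=301.5903 intr=0.0000 cont=0.0000 V=0.0000[hold]  S*(5)=108.8782
k=4: j=0 S=95.8587 intr=54.0713 cont=52.8937 V=54.0713[EX]; j=1 S=123.6660 intr=26.2640 cont=28.0143 V=28.0143[hold]; j=2 S=159.5400 intr=0.0000 cont=8.7991 V=8.7991[hold]; j=3 S=205.8205 intr=0.0000 cont=1.1613 V=1.1613[hold]; j=4 S=265.5265 intr=0.0000 cont=0.0000 V=0.0000[hold]  S*(4)=95.8587
k=3: j=0 S=108.8782 intr=41.0518 cont=40.7411 V=41.0518[EX]; j=1 S=140.4624 intr=9.4676 cont=18.2774 V=18.2774[hold]; j=2 S=181.2087 intr=0.0000 cont=4.9472 V=4.9472[hold]; j=3 S=233.7751 intr=0.0000 cont=0.5770 V=0.5770[hold]  S*(3)=108.8782
k=2: j=0 S=123.6660 intr=26.2640 cont=29.4496 V=29.4496[hold]; j=1 S=159.5400 intr=0.0000 cont=11.5316 V=11.5316[hold]; j=2 S=205.8205 intr=0.0000 cont=2.7439 V=2.7439[hold]  S*(2)=-
k=1: j=0 S=140.4624 intr=9.4676 cont=20.3438 V=20.3438[hold]; j=1 S=181.2087 intr=0.0000 cont=7.0886 V=7.0886[hold]  S*(1)=-
k=0: j=0 S=159.5400 intr=0.0000 cont=13.6190 V=13.6190[hold]  S*(0)=-

price = 13.6190
boundary = - - - 108.8782 95.8587 108.8782 123.6660
tree:
13.6190
20.3438 7.0886
29.4496 11.5316 2.7439
41.0518 18.2774 4.9472 0.5770
54.0713 28.0143 8.7991 1.1613 0.0000
65.5340 41.0518 15.3795 2.3373 0.0000 0.0000
75.6260 54.0713 26.2640 4.7041 0.0000 0.0000 0.0000
84.5112 65.5340 41.0518 9.4676 0.0000 0.0000 0.0000 0.0000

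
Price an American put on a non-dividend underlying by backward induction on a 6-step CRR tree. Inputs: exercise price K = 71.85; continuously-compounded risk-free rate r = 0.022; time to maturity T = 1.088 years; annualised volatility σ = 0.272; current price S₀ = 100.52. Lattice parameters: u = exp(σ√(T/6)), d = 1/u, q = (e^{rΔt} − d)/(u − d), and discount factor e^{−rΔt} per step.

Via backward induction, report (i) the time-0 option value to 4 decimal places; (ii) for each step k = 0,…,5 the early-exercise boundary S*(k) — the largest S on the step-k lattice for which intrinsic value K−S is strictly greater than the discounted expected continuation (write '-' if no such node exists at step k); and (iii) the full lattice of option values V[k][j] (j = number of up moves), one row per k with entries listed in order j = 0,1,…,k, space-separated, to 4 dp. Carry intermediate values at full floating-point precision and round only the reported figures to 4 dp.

price = 1.2532
boundary = - - - - - 56.3298
tree:
1.2532
2.1765 0.2959
3.7166 0.5805 0.0000
6.2052 1.1390 0.0000 0.0000
10.0426 2.2347 0.0000 0.0000 0.0000
15.5202 4.3846 0.0000 0.0000 0.0000 0.0000
21.6810 8.6028 0.0000 0.0000 0.0000 0.0000 0.0000

Δt=0.18133, u=1.12280, d=0.89063, q=0.48829, disc=e^(-rΔt)=0.99602
k=6 terminal: V=max(K-S,0) → 21.6810 8.6028 0.0000 0.0000 0.0000 0.0000 0.0000
k=5: j=0 S=56.3298 intr=15.5202 cont=15.2341 V=15.5202[EX]; j=1 S=71.0140 intr=0.8360 cont=4.3846 V=4.3846[hold]; j=2 S=89.5261 intr=0.0000 cont=0.0000 V=0.0000[hold]; j=3 S=112.8640 intr=0.0000 cont=0.0000 V=0.0000[hold]; j=4 S=142.2856 intr=0.0000 cont=0.0000 V=0.0000[hold]; j=5 S=179.3769 intr=0.0000 cont=0.0000 V=0.0000[hold]  S*(5)=56.3298
k=4: j=0 S=63.2472 intr=8.6028 cont=10.0426 V=10.0426[hold]; j=1 S=79.7346 intr=0.0000 cont=2.2347 V=2.2347[hold]; j=2 S=100.5200 intr=0.0000 cont=0.0000 V=0.0000[hold]; j=3 S=126.7238 intr=0.0000 cont=0.0000 V=0.0000[hold]; j=4 S=159.7584 intr=0.0000 cont=0.0000 V=0.0000[hold]  S*(4)=-
k=3: j=0 S=71.0140 intr=0.8360 cont=6.2052 V=6.2052[hold]; j=1 S=89.5261 intr=0.0000 cont=1.1390 V=1.1390[hold]; j=2 S=112.8640 intr=0.0000 cont=0.0000 V=0.0000[hold]; j=3 S=142.2856 intr=0.0000 cont=0.0000 V=0.0000[hold]  S*(3)=-
k=2: j=0 S=79.7346 intr=0.0000 cont=3.7166 V=3.7166[hold]; j=1 S=100.5200 intr=0.0000 cont=0.5805 V=0.5805[hold]; j=2 S=126.7238 intr=0.0000 cont=0.0000 V=0.0000[hold]  S*(2)=-
k=1: j=0 S=89.5261 intr=0.0000 cont=2.1765 V=2.1765[hold]; j=1 S=112.8640 intr=0.0000 cont=0.2959 V=0.2959[hold]  S*(1)=-
k=0: j=0 S=100.5200 intr=0.0000 cont=1.2532 V=1.2532[hold]  S*(0)=-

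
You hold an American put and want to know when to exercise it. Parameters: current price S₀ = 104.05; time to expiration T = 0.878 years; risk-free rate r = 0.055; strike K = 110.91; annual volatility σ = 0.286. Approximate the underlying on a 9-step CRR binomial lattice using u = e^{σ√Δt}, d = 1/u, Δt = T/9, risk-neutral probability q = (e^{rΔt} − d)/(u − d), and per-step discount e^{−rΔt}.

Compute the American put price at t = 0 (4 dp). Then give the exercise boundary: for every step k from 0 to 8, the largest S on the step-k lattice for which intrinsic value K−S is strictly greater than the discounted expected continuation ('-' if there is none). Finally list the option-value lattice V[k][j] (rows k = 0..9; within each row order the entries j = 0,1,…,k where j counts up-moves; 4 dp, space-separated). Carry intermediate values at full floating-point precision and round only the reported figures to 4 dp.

price = 12.7829
boundary = - - - 79.5897 87.0266 79.5897 87.0266 95.1584 87.0266
tree:
12.7829
17.8097 8.0451
24.0344 11.9638 4.3314
31.3203 17.2257 6.9895 1.8004
38.1217 23.8834 10.9539 3.2202 0.4432
44.3418 31.3203 16.5516 5.6433 0.9052 0.0000
50.0304 38.1217 23.8834 9.6192 1.8487 0.0000 0.0000
55.2329 44.3418 31.3203 15.7516 3.7759 0.0000 0.0000 0.0000
59.9908 50.0304 38.1217 23.8834 7.7122 0.0000 0.0000 0.0000 0.0000
64.3421 55.2329 44.3418 31.3203 15.7516 0.0000 0.0000 0.0000 0.0000 0.0000

Δt=0.09756  u=1.09344  d=0.91454  q=0.50776  discount=0.99465
step 9 (expiry): payoffs max(K−S,0) = 64.3421 55.2329 44.3418 31.3203 15.7516 0.0000 0.0000 0.0000 0.0000 0.0000
step 8: (k=8,j=0): S=50.9192, (K−S)⁺=59.9908, hold=59.3973 ⇒ V=59.9908 exercise | (k=8,j=1): S=60.8796, (K−S)⁺=50.0304, hold=49.4369 ⇒ V=50.0304 exercise | (k=8,j=2): S=72.7883, (K−S)⁺=38.1217, hold=37.5282 ⇒ V=38.1217 exercise | (k=8,j=3): S=87.0266, (K−S)⁺=23.8834, hold=23.2899 ⇒ V=23.8834 exercise | (k=8,j=4): S=104.0500, (K−S)⁺=6.8600, hold=7.7122 ⇒ V=7.7122 continue | (k=8,j=5): S=124.4034, (K−S)⁺=0.0000, hold=0.0000 ⇒ V=0.0000 continue | (k=8,j=6): S=148.7381, (K−S)⁺=0.0000, hold=0.0000 ⇒ V=0.0000 continue | (k=8,j=7): S=177.8330, (K−S)⁺=0.0000, hold=0.0000 ⇒ V=0.0000 continue | (k=8,j=8): S=212.6192, (K−S)⁺=0.0000, hold=0.0000 ⇒ V=0.0000 continue  boundary S*=87.0266
step 7: (k=7,j=0): S=55.6771, (K−S)⁺=55.2329, hold=54.6394 ⇒ V=55.2329 exercise | (k=7,j=1): S=66.5682, (K−S)⁺=44.3418, hold=43.7483 ⇒ V=44.3418 exercise | (k=7,j=2): S=79.5897, (K−S)⁺=31.3203, hold=30.7268 ⇒ V=31.3203 exercise | (k=7,j=3): S=95.1584, (K−S)⁺=15.7516, hold=15.5885 ⇒ V=15.7516 exercise | (k=7,j=4): S=113.7725, (K−S)⁺=0.0000, hold=3.7759 ⇒ V=3.7759 continue | (k=7,j=5): S=136.0277, (K−S)⁺=0.0000, hold=0.0000 ⇒ V=0.0000 continue | (k=7,j=6): S=162.6362, (K−S)⁺=0.0000, hold=0.0000 ⇒ V=0.0000 continue | (k=7,j=7): S=194.4498, (K−S)⁺=0.0000, hold=0.0000 ⇒ V=0.0000 continue  boundary S*=95.1584
step 6: (k=6,j=0): S=60.8796, (K−S)⁺=50.0304, hold=49.4369 ⇒ V=50.0304 exercise | (k=6,j=1): S=72.7883, (K−S)⁺=38.1217, hold=37.5282 ⇒ V=38.1217 exercise | (k=6,j=2): S=87.0266, (K−S)⁺=23.8834, hold=23.2899 ⇒ V=23.8834 exercise | (k=6,j=3): S=104.0500, (K−S)⁺=6.8600, hold=9.6192 ⇒ V=9.6192 continue | (k=6,j=4): S=124.4034, (K−S)⁺=0.0000, hold=1.8487 ⇒ V=1.8487 continue | (k=6,j=5): S=148.7381, (K−S)⁺=0.0000, hold=0.0000 ⇒ V=0.0000 continue | (k=6,j=6): S=177.8330, (K−S)⁺=0.0000, hold=0.0000 ⇒ V=0.0000 continue  boundary S*=87.0266
step 5: (k=5,j=0): S=66.5682, (K−S)⁺=44.3418, hold=43.7483 ⇒ V=44.3418 exercise | (k=5,j=1): S=79.5897, (K−S)⁺=31.3203, hold=30.7268 ⇒ V=31.3203 exercise | (k=5,j=2): S=95.1584, (K−S)⁺=15.7516, hold=16.5516 ⇒ V=16.5516 continue | (k=5,j=3): S=113.7725, (K−S)⁺=0.0000, hold=5.6433 ⇒ V=5.6433 continue | (k=5,j=4): S=136.0277, (K−S)⁺=0.0000, hold=0.9052 ⇒ V=0.9052 continue | (k=5,j=5): S=162.6362, (K−S)⁺=0.0000, hold=0.0000 ⇒ V=0.0000 continue  boundary S*=79.5897
step 4: (k=4,j=0): S=72.7883, (K−S)⁺=38.1217, hold=37.5282 ⇒ V=38.1217 exercise | (k=4,j=1): S=87.0266, (K−S)⁺=23.8834, hold=23.6939 ⇒ V=23.8834 exercise | (k=4,j=2): S=104.0500, (K−S)⁺=6.8600, hold=10.9539 ⇒ V=10.9539 continue | (k=4,j=3): S=124.4034, (K−S)⁺=0.0000, hold=3.2202 ⇒ V=3.2202 continue | (k=4,j=4): S=148.7381, (K−S)⁺=0.0000, hold=0.4432 ⇒ V=0.4432 continue  boundary S*=87.0266
step 3: (k=3,j=0): S=79.5897, (K−S)⁺=31.3203, hold=30.7268 ⇒ V=31.3203 exercise | (k=3,j=1): S=95.1584, (K−S)⁺=15.7516, hold=17.2257 ⇒ V=17.2257 continue | (k=3,j=2): S=113.7725, (K−S)⁺=0.0000, hold=6.9895 ⇒ V=6.9895 continue | (k=3,j=3): S=136.0277, (K−S)⁺=0.0000, hold=1.8004 ⇒ V=1.8004 continue  boundary S*=79.5897
step 2: (k=2,j=0): S=87.0266, (K−S)⁺=23.8834, hold=24.0344 ⇒ V=24.0344 continue | (k=2,j=1): S=104.0500, (K−S)⁺=6.8600, hold=11.9638 ⇒ V=11.9638 continue | (k=2,j=2): S=124.4034, (K−S)⁺=0.0000, hold=4.3314 ⇒ V=4.3314 continue  boundary S*=-
step 1: (k=1,j=0): S=95.1584, (K−S)⁺=15.7516, hold=17.8097 ⇒ V=17.8097 continue | (k=1,j=1): S=113.7725, (K−S)⁺=0.0000, hold=8.0451 ⇒ V=8.0451 continue  boundary S*=-
step 0: (k=0,j=0): S=104.0500, (K−S)⁺=6.8600, hold=12.7829 ⇒ V=12.7829 continue  boundary S*=-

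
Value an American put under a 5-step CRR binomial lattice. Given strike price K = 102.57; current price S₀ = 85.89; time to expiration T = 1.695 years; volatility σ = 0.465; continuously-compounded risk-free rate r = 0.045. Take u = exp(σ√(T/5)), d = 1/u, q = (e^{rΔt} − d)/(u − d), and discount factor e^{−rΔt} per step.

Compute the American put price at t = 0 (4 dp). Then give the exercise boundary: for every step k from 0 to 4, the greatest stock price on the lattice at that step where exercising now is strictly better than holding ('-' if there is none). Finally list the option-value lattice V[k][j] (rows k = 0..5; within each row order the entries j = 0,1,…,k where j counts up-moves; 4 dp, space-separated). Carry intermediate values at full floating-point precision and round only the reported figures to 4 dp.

Δt=0.33900, u=1.31093, d=0.76281, q=0.46077, disc=e^(-rΔt)=0.98486
k=5 terminal: V=max(K-S,0) → 80.3861 64.4459 37.0519 0.0000 0.0000 0.0000
k=4: j=0 S=29.0816 intr=73.4884 cont=71.9355 V=73.4884[EX]; j=1 S=49.9782 intr=52.5918 cont=51.0390 V=52.5918[EX]; j=2 S=85.8900 intr=16.6800 cont=19.6770 V=19.6770[hold]; j=3 S=147.6062 intr=0.0000 cont=0.0000 V=0.0000[hold]; j=4 S=253.6685 intr=0.0000 cont=0.0000 V=0.0000[hold]  S*(4)=49.9782
k=3: j=0 S=38.1241 intr=64.4459 cont=62.8931 V=64.4459[EX]; j=1 S=65.5181 intr=37.0519 cont=36.8590 V=37.0519[EX]; j=2 S=112.5962 intr=0.0000 cont=10.4498 V=10.4498[hold]; j=3 S=193.5021 intr=0.0000 cont=0.0000 V=0.0000[hold]  S*(3)=65.5181
k=2: j=0 S=49.9782 intr=52.5918 cont=51.0390 V=52.5918[EX]; j=1 S=85.8900 intr=16.6800 cont=24.4190 V=24.4190[hold]; j=2 S=147.6062 intr=0.0000 cont=5.5495 V=5.5495[hold]  S*(2)=49.9782
k=1: j=0 S=65.5181 intr=37.0519 cont=39.0110 V=39.0110[hold]; j=1 S=112.5962 intr=0.0000 cont=15.4865 V=15.4865[hold]  S*(1)=-
k=0: j=0 S=85.8900 intr=16.6800 cont=27.7451 V=27.7451[hold]  S*(0)=-

price = 27.7451
boundary = - - 49.9782 65.5181 49.9782
tree:
27.7451
39.0110 15.4865
52.5918 24.4190 5.5495
64.4459 37.0519 10.4498 0.0000
73.4884 52.5918 19.6770 0.0000 0.0000
80.3861 64.4459 37.0519 0.0000 0.0000 0.0000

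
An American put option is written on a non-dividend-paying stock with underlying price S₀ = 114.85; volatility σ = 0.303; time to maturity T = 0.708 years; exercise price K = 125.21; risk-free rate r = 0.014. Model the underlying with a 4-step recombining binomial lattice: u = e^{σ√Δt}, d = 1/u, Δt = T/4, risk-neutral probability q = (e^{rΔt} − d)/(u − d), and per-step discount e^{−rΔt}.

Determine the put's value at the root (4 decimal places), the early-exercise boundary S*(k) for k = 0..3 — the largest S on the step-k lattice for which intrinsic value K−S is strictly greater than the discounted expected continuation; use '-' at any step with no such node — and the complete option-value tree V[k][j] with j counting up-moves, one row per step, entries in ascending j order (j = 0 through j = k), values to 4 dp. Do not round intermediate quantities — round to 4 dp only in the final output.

params: Δt=0.17700 u=1.13596 d=0.88031 q=0.47788 e^(-rΔt)=0.99753
t_4 payoffs: 56.2365 36.2066 10.3600 0.0000 0.0000
t_3: node(3,0) S=78.3510 payoff=46.8590 vs cont=46.5492 → 46.8590 [stop]  node(3,1) S=101.1041 payoff=24.1059 vs cont=23.7960 → 24.1059 [stop]  node(3,2) S=130.4648 payoff=0.0000 vs cont=5.3958 → 5.3958 [wait]  node(3,3) S=168.3518 payoff=0.0000 vs cont=0.0000 → 0.0000 [wait]  ⇒ S*(3)=101.1041
t_2: node(2,0) S=89.0034 payoff=36.2066 vs cont=35.8967 → 36.2066 [stop]  node(2,1) S=114.8500 payoff=10.3600 vs cont=15.1272 → 15.1272 [wait]  node(2,2) S=148.2025 payoff=0.0000 vs cont=2.8103 → 2.8103 [wait]  ⇒ S*(2)=89.0034
t_1: node(1,0) S=101.1041 payoff=24.1059 vs cont=26.0685 → 26.0685 [wait]  node(1,1) S=130.4648 payoff=0.0000 vs cont=9.2183 → 9.2183 [wait]  ⇒ S*(1)=-
t_0: node(0,0) S=114.8500 payoff=10.3600 vs cont=17.9716 → 17.9716 [wait]  ⇒ S*(0)=-

price = 17.9716
boundary = - - 89.0034 101.1041
tree:
17.9716
26.0685 9.2183
36.2066 15.1272 2.8103
46.8590 24.1059 5.3958 0.0000
56.2365 36.2066 10.3600 0.0000 0.0000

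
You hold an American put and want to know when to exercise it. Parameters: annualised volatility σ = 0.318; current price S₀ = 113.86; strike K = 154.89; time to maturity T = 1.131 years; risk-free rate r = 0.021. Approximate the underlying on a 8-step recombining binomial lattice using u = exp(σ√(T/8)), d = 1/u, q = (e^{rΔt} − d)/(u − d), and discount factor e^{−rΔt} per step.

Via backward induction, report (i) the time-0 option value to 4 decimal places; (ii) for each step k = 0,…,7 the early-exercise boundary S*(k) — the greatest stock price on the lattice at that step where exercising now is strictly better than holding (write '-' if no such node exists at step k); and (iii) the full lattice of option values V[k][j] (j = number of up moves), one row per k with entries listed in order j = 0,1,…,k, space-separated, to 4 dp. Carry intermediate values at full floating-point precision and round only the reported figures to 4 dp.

price = 43.6908
boundary = - - 89.6429 101.0284 89.6429 101.0284 113.8600 128.3213
tree:
43.6908
54.2011 32.6894
65.2471 42.6901 22.1667
75.3495 53.8616 30.9737 12.8592
84.3134 65.2471 41.7355 19.6242 5.6842
92.2671 75.3495 53.8616 28.9895 9.7024 1.4104
99.3244 84.3134 65.2471 41.0300 16.2567 2.7338 0.0000
105.5864 92.2671 75.3495 53.8616 26.5687 5.2988 0.0000 0.0000
111.1427 99.3244 84.3134 65.2471 41.0300 10.2707 0.0000 0.0000 0.0000

Δt=0.14138  u=1.12701  d=0.88730  q=0.48255  discount=0.99704
step 8 (expiry): payoffs max(K−S,0) = 111.1427 99.3244 84.3134 65.2471 41.0300 10.2707 0.0000 0.0000 0.0000
step 7: (k=7,j=0): S=49.3036, (K−S)⁺=105.5864, hold=105.1273 ⇒ V=105.5864 exercise | (k=7,j=1): S=62.6229, (K−S)⁺=92.2671, hold=91.8079 ⇒ V=92.2671 exercise | (k=7,j=2): S=79.5405, (K−S)⁺=75.3495, hold=74.8903 ⇒ V=75.3495 exercise | (k=7,j=3): S=101.0284, (K−S)⁺=53.8616, hold=53.4024 ⇒ V=53.8616 exercise | (k=7,j=4): S=128.3213, (K−S)⁺=26.5687, hold=26.1095 ⇒ V=26.5687 exercise | (k=7,j=5): S=162.9873, (K−S)⁺=0.0000, hold=5.2988 ⇒ V=5.2988 continue | (k=7,j=6): S=207.0184, (K−S)⁺=0.0000, hold=0.0000 ⇒ V=0.0000 continue | (k=7,j=7): S=262.9444, (K−S)⁺=0.0000, hold=0.0000 ⇒ V=0.0000 continue  boundary S*=128.3213
step 6: (k=6,j=0): S=55.5656, (K−S)⁺=99.3244, hold=98.8652 ⇒ V=99.3244 exercise | (k=6,j=1): S=70.5766, (K−S)⁺=84.3134, hold=83.8542 ⇒ V=84.3134 exercise | (k=6,j=2): S=89.6429, (K−S)⁺=65.2471, hold=64.7879 ⇒ V=65.2471 exercise | (k=6,j=3): S=113.8600, (K−S)⁺=41.0300, hold=40.5708 ⇒ V=41.0300 exercise | (k=6,j=4): S=144.6193, (K−S)⁺=10.2707, hold=16.2567 ⇒ V=16.2567 continue | (k=6,j=5): S=183.6882, (K−S)⁺=0.0000, hold=2.7338 ⇒ V=2.7338 continue | (k=6,j=6): S=233.3116, (K−S)⁺=0.0000, hold=0.0000 ⇒ V=0.0000 continue  boundary S*=113.8600
step 5: (k=5,j=0): S=62.6229, (K−S)⁺=92.2671, hold=91.8079 ⇒ V=92.2671 exercise | (k=5,j=1): S=79.5405, (K−S)⁺=75.3495, hold=74.8903 ⇒ V=75.3495 exercise | (k=5,j=2): S=101.0284, (K−S)⁺=53.8616, hold=53.4024 ⇒ V=53.8616 exercise | (k=5,j=3): S=128.3213, (K−S)⁺=26.5687, hold=28.9895 ⇒ V=28.9895 continue | (k=5,j=4): S=162.9873, (K−S)⁺=0.0000, hold=9.7024 ⇒ V=9.7024 continue | (k=5,j=5): S=207.0184, (K−S)⁺=0.0000, hold=1.4104 ⇒ V=1.4104 continue  boundary S*=101.0284
step 4: (k=4,j=0): S=70.5766, (K−S)⁺=84.3134, hold=83.8542 ⇒ V=84.3134 exercise | (k=4,j=1): S=89.6429, (K−S)⁺=65.2471, hold=64.7879 ⇒ V=65.2471 exercise | (k=4,j=2): S=113.8600, (K−S)⁺=41.0300, hold=41.7355 ⇒ V=41.7355 continue | (k=4,j=3): S=144.6193, (K−S)⁺=10.2707, hold=19.6242 ⇒ V=19.6242 continue | (k=4,j=4): S=183.6882, (K−S)⁺=0.0000, hold=5.6842 ⇒ V=5.6842 continue  boundary S*=89.6429
step 3: (k=3,j=0): S=79.5405, (K−S)⁺=75.3495, hold=74.8903 ⇒ V=75.3495 exercise | (k=3,j=1): S=101.0284, (K−S)⁺=53.8616, hold=53.7418 ⇒ V=53.8616 exercise | (k=3,j=2): S=128.3213, (K−S)⁺=26.5687, hold=30.9737 ⇒ V=30.9737 continue | (k=3,j=3): S=162.9873, (K−S)⁺=0.0000, hold=12.8592 ⇒ V=12.8592 continue  boundary S*=101.0284
step 2: (k=2,j=0): S=89.6429, (K−S)⁺=65.2471, hold=64.7879 ⇒ V=65.2471 exercise | (k=2,j=1): S=113.8600, (K−S)⁺=41.0300, hold=42.6901 ⇒ V=42.6901 continue | (k=2,j=2): S=144.6193, (K−S)⁺=10.2707, hold=22.1667 ⇒ V=22.1667 continue  boundary S*=89.6429
step 1: (k=1,j=0): S=101.0284, (K−S)⁺=53.8616, hold=54.2011 ⇒ V=54.2011 continue | (k=1,j=1): S=128.3213, (K−S)⁺=26.5687, hold=32.6894 ⇒ V=32.6894 continue  boundary S*=-
step 0: (k=0,j=0): S=113.8600, (K−S)⁺=41.0300, hold=43.6908 ⇒ V=43.6908 continue  boundary S*=-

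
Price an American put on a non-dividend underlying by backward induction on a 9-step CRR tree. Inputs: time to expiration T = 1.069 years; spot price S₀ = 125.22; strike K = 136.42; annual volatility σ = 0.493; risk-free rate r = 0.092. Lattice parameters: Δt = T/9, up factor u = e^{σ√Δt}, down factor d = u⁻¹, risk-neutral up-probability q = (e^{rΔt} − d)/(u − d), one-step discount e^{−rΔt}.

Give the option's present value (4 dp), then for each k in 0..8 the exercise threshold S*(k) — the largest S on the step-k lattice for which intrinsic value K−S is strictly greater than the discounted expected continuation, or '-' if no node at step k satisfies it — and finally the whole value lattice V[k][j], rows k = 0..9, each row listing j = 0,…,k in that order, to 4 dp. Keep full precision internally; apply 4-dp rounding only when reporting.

price = 26.4385
boundary = - - - 75.2148 89.1442 75.2148 89.1442 75.2148 89.1442
tree:
26.4385
36.0616 17.0078
47.7431 24.7027 9.3741
61.2052 34.7915 14.7480 3.9868
72.9581 47.2758 22.5679 6.9333 1.0070
82.8745 61.2052 33.3692 11.8231 1.9955 0.0000
91.2414 72.9581 47.2758 19.6321 3.9542 0.0000 0.0000
98.3009 82.8745 61.2052 31.3800 7.8354 0.0000 0.0000 0.0000
104.2573 91.2414 72.9581 47.2758 15.5264 0.0000 0.0000 0.0000 0.0000
109.2830 98.3009 82.8745 61.2052 30.7666 0.0000 0.0000 0.0000 0.0000 0.0000

params: Δt=0.11878 u=1.18520 d=0.84374 q=0.48980 e^(-rΔt)=0.98913
t_9 payoffs: 109.2830 98.3009 82.8745 61.2052 30.7666 0.0000 0.0000 0.0000 0.0000 0.0000
t_8: node(8,0) S=32.1627 payoff=104.2573 vs cont=102.7747 → 104.2573 [stop]  node(8,1) S=45.1786 payoff=91.2414 vs cont=89.7588 → 91.2414 [stop]  node(8,2) S=63.4619 payoff=72.9581 vs cont=71.4755 → 72.9581 [stop]  node(8,3) S=89.1442 payoff=47.2758 vs cont=45.7931 → 47.2758 [stop]  node(8,4) S=125.2200 payoff=11.2000 vs cont=15.5264 → 15.5264 [wait]  node(8,5) S=175.8953 payoff=0.0000 vs cont=0.0000 → 0.0000 [wait]  node(8,6) S=247.0783 payoff=0.0000 vs cont=0.0000 → 0.0000 [wait]  node(8,7) S=347.0684 payoff=0.0000 vs cont=0.0000 → 0.0000 [wait]  node(8,8) S=487.5234 payoff=0.0000 vs cont=0.0000 → 0.0000 [wait]  ⇒ S*(8)=89.1442
t_7: node(7,0) S=38.1191 payoff=98.3009 vs cont=96.8183 → 98.3009 [stop]  node(7,1) S=53.5455 payoff=82.8745 vs cont=81.3919 → 82.8745 [stop]  node(7,2) S=75.2148 payoff=61.2052 vs cont=59.7226 → 61.2052 [stop]  node(7,3) S=105.6534 payoff=30.7666 vs cont=31.3800 → 31.3800 [wait]  node(7,4) S=148.4103 payoff=0.0000 vs cont=7.8354 → 7.8354 [wait]  node(7,5) S=208.4704 payoff=0.0000 vs cont=0.0000 → 0.0000 [wait]  node(7,6) S=292.8362 payoff=0.0000 vs cont=0.0000 → 0.0000 [wait]  node(7,7) S=411.3441 payoff=0.0000 vs cont=0.0000 → 0.0000 [wait]  ⇒ S*(7)=75.2148
t_6: node(6,0) S=45.1786 payoff=91.2414 vs cont=89.7588 → 91.2414 [stop]  node(6,1) S=63.4619 payoff=72.9581 vs cont=71.4755 → 72.9581 [stop]  node(6,2) S=89.1442 payoff=47.2758 vs cont=46.0903 → 47.2758 [stop]  node(6,3) S=125.2200 payoff=11.2000 vs cont=19.6321 → 19.6321 [wait]  node(6,4) S=175.8953 payoff=0.0000 vs cont=3.9542 → 3.9542 [wait]  node(6,5) S=247.0783 payoff=0.0000 vs cont=0.0000 → 0.0000 [wait]  node(6,6) S=347.0684 payoff=0.0000 vs cont=0.0000 → 0.0000 [wait]  ⇒ S*(6)=89.1442
t_5: node(5,0) S=53.5455 payoff=82.8745 vs cont=81.3919 → 82.8745 [stop]  node(5,1) S=75.2148 payoff=61.2052 vs cont=59.7226 → 61.2052 [stop]  node(5,2) S=105.6534 payoff=30.7666 vs cont=33.3692 → 33.3692 [wait]  node(5,3) S=148.4103 payoff=0.0000 vs cont=11.8231 → 11.8231 [wait]  node(5,4) S=208.4704 payoff=0.0000 vs cont=1.9955 → 1.9955 [wait]  node(5,5) S=292.8362 payoff=0.0000 vs cont=0.0000 → 0.0000 [wait]  ⇒ S*(5)=75.2148
t_4: node(4,0) S=63.4619 payoff=72.9581 vs cont=71.4755 → 72.9581 [stop]  node(4,1) S=89.1442 payoff=47.2758 vs cont=47.0540 → 47.2758 [stop]  node(4,2) S=125.2200 payoff=11.2000 vs cont=22.5679 → 22.5679 [wait]  node(4,3) S=175.8953 payoff=0.0000 vs cont=6.9333 → 6.9333 [wait]  node(4,4) S=247.0783 payoff=0.0000 vs cont=1.0070 → 1.0070 [wait]  ⇒ S*(4)=89.1442
t_3: node(3,0) S=75.2148 payoff=61.2052 vs cont=59.7226 → 61.2052 [stop]  node(3,1) S=105.6534 payoff=30.7666 vs cont=34.7915 → 34.7915 [wait]  node(3,2) S=148.4103 payoff=0.0000 vs cont=14.7480 → 14.7480 [wait]  node(3,3) S=208.4704 payoff=0.0000 vs cont=3.9868 → 3.9868 [wait]  ⇒ S*(3)=75.2148
t_2: node(2,0) S=89.1442 payoff=47.2758 vs cont=47.7431 → 47.7431 [wait]  node(2,1) S=125.2200 payoff=11.2000 vs cont=24.7027 → 24.7027 [wait]  node(2,2) S=175.8953 payoff=0.0000 vs cont=9.3741 → 9.3741 [wait]  ⇒ S*(2)=-
t_1: node(1,0) S=105.6534 payoff=30.7666 vs cont=36.0616 → 36.0616 [wait]  node(1,1) S=148.4103 payoff=0.0000 vs cont=17.0078 → 17.0078 [wait]  ⇒ S*(1)=-
t_0: node(0,0) S=125.2200 payoff=11.2000 vs cont=26.4385 → 26.4385 [wait]  ⇒ S*(0)=-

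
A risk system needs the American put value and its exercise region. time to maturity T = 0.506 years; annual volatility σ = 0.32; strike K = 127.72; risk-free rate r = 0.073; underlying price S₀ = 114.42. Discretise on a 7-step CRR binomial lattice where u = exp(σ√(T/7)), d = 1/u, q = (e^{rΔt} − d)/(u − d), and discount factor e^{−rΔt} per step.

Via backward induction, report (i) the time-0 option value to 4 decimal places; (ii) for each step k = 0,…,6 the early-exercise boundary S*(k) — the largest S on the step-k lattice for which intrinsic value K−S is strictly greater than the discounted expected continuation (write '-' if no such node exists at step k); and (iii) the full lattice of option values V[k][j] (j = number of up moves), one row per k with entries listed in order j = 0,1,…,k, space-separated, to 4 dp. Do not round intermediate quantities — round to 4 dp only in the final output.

Δt=0.07229, u=1.08984, d=0.91756, q=0.50921, disc=e^(-rΔt)=0.99474
k=7 terminal: V=max(K-S,0) → 65.0659 53.3019 39.3290 22.7326 3.0200 0.0000 0.0000 0.0000
k=6: j=0 S=68.2833 intr=59.4367 cont=58.7646 V=59.4367[EX]; j=1 S=81.1042 intr=46.6158 cont=45.9436 V=46.6158[EX]; j=2 S=96.3325 intr=31.3875 cont=30.7153 V=31.3875[EX]; j=3 S=114.4200 intr=13.3000 cont=12.6278 V=13.3000[EX]; j=4 S=135.9037 intr=0.0000 cont=1.4744 V=1.4744[hold]; j=5 S=161.4211 intr=0.0000 cont=0.0000 V=0.0000[hold]; j=6 S=191.7298 intr=0.0000 cont=0.0000 V=0.0000[hold]  S*(6)=114.4200
k=5: j=0 S=74.4181 intr=53.3019 cont=52.6297 V=53.3019[EX]; j=1 S=88.3910 intr=39.3290 cont=38.6568 V=39.3290[EX]; j=2 S=104.9874 intr=22.7326 cont=22.0604 V=22.7326[EX]; j=3 S=124.7000 intr=3.0200 cont=7.2399 V=7.2399[hold]; j=4 S=148.1139 intr=0.0000 cont=0.7198 V=0.7198[hold]; j=5 S=175.9240 intr=0.0000 cont=0.0000 V=0.0000[hold]  S*(5)=104.9874
k=4: j=0 S=81.1042 intr=46.6158 cont=45.9436 V=46.6158[EX]; j=1 S=96.3325 intr=31.3875 cont=30.7153 V=31.3875[EX]; j=2 S=114.4200 intr=13.3000 cont=14.7654 V=14.7654[hold]; j=3 S=135.9037 intr=0.0000 cont=3.8991 V=3.8991[hold]; j=4 S=161.4211 intr=0.0000 cont=0.3514 V=0.3514[hold]  S*(4)=96.3325
k=3: j=0 S=88.3910 intr=39.3290 cont=38.6568 V=39.3290[EX]; j=1 S=104.9874 intr=22.7326 cont=22.8026 V=22.8026[hold]; j=2 S=124.7000 intr=3.0200 cont=9.1835 V=9.1835[hold]; j=3 S=148.1139 intr=0.0000 cont=2.0816 V=2.0816[hold]  S*(3)=88.3910
k=2: j=0 S=96.3325 intr=31.3875 cont=30.7508 V=31.3875[EX]; j=1 S=114.4200 intr=13.3000 cont=15.7841 V=15.7841[hold]; j=2 S=135.9037 intr=0.0000 cont=5.5378 V=5.5378[hold]  S*(2)=96.3325
k=1: j=0 S=104.9874 intr=22.7326 cont=23.3187 V=23.3187[hold]; j=1 S=124.7000 intr=3.0200 cont=10.5109 V=10.5109[hold]  S*(1)=-
k=0: j=0 S=114.4200 intr=13.3000 cont=16.7084 V=16.7084[hold]  S*(0)=-

price = 16.7084
boundary = - - 96.3325 88.3910 96.3325 104.9874 114.4200
tree:
16.7084
23.3187 10.5109
31.3875 15.7841 5.5378
39.3290 22.8026 9.1835 2.0816
46.6158 31.3875 14.7654 3.8991 0.3514
53.3019 39.3290 22.7326 7.2399 0.7198 0.0000
59.4367 46.6158 31.3875 13.3000 1.4744 0.0000 0.0000
65.0659 53.3019 39.3290 22.7326 3.0200 0.0000 0.0000 0.0000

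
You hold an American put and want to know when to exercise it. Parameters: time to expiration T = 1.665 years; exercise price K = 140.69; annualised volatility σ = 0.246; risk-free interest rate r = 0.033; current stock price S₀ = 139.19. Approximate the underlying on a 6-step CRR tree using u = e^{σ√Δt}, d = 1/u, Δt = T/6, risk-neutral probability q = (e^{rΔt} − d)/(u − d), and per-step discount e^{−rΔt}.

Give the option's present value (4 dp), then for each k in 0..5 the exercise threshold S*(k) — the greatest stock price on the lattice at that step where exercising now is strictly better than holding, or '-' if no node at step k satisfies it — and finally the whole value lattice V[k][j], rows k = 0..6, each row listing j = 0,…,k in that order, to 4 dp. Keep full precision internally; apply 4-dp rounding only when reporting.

params: Δt=0.27750 u=1.13836 d=0.87846 q=0.50304 e^(-rΔt)=0.99088
t_6 payoffs: 76.7268 57.8024 33.2790 1.5000 0.0000 0.0000 0.0000
t_5: node(5,0) S=72.8132 payoff=67.8768 vs cont=66.5943 → 67.8768 [stop]  node(5,1) S=94.3559 payoff=46.3341 vs cont=45.0516 → 46.3341 [stop]  node(5,2) S=122.2724 payoff=18.4176 vs cont=17.1351 → 18.4176 [stop]  node(5,3) S=158.4483 payoff=0.0000 vs cont=0.7386 → 0.7386 [wait]  node(5,4) S=205.3273 payoff=0.0000 vs cont=0.0000 → 0.0000 [wait]  node(5,5) S=266.0762 payoff=0.0000 vs cont=0.0000 → 0.0000 [wait]  ⇒ S*(5)=122.2724
t_4: node(4,0) S=82.8876 payoff=57.8024 vs cont=56.5199 → 57.8024 [stop]  node(4,1) S=107.4110 payoff=33.2790 vs cont=31.9965 → 33.2790 [stop]  node(4,2) S=139.1900 payoff=1.5000 vs cont=9.4375 → 9.4375 [wait]  node(4,3) S=180.3712 payoff=0.0000 vs cont=0.3637 → 0.3637 [wait]  node(4,4) S=233.7364 payoff=0.0000 vs cont=0.0000 → 0.0000 [wait]  ⇒ S*(4)=107.4110
t_3: node(3,0) S=94.3559 payoff=46.3341 vs cont=45.0516 → 46.3341 [stop]  node(3,1) S=122.2724 payoff=18.4176 vs cont=21.0916 → 21.0916 [wait]  node(3,2) S=158.4483 payoff=0.0000 vs cont=4.8286 → 4.8286 [wait]  node(3,3) S=205.3273 payoff=0.0000 vs cont=0.1791 → 0.1791 [wait]  ⇒ S*(3)=94.3559
t_2: node(2,0) S=107.4110 payoff=33.2790 vs cont=33.3294 → 33.3294 [wait]  node(2,1) S=139.1900 payoff=1.5000 vs cont=12.7929 → 12.7929 [wait]  node(2,2) S=180.3712 payoff=0.0000 vs cont=2.4670 → 2.4670 [wait]  ⇒ S*(2)=-
t_1: node(1,0) S=122.2724 payoff=18.4176 vs cont=22.7890 → 22.7890 [wait]  node(1,1) S=158.4483 payoff=0.0000 vs cont=7.5292 → 7.5292 [wait]  ⇒ S*(1)=-
t_0: node(0,0) S=139.1900 payoff=1.5000 vs cont=14.9749 → 14.9749 [wait]  ⇒ S*(0)=-

price = 14.9749
boundary = - - - 94.3559 107.4110 122.2724
tree:
14.9749
22.7890 7.5292
33.3294 12.7929 2.4670
46.3341 21.0916 4.8286 0.1791
57.8024 33.2790 9.4375 0.3637 0.0000
67.8768 46.3341 18.4176 0.7386 0.0000 0.0000
76.7268 57.8024 33.2790 1.5000 0.0000 0.0000 0.0000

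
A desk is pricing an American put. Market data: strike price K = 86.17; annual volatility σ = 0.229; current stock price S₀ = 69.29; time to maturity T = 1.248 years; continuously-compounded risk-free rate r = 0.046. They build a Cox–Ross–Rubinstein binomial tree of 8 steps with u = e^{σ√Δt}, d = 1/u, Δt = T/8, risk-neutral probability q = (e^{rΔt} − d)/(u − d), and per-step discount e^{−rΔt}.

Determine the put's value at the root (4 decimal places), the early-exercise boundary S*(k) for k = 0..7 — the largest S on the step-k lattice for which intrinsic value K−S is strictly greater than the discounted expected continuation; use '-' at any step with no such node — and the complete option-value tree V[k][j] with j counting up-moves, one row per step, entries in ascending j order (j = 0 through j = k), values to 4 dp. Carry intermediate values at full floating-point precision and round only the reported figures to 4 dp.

price = 17.1655
boundary = - 63.2979 57.8241 63.2979 69.2900 63.2979 69.2900 75.8493
tree:
17.1655
22.8721 12.0768
28.3459 16.9349 7.7093
33.3464 22.8721 11.6276 4.1584
37.9145 28.3459 16.8800 6.8857 1.6700
42.0875 33.3464 22.8721 11.0294 3.1130 0.3460
45.8997 37.9145 28.3459 16.8800 5.7206 0.7217 0.0000
49.3822 42.0875 33.3464 22.8721 10.3207 1.5055 0.0000 0.0000
52.5635 45.8997 37.9145 28.3459 16.8800 3.1405 0.0000 0.0000 0.0000

Δt=0.15600, u=1.09466, d=0.91352, q=0.51716, disc=e^(-rΔt)=0.99285
k=8 terminal: V=max(K-S,0) → 52.5635 45.8997 37.9145 28.3459 16.8800 3.1405 0.0000 0.0000 0.0000
k=7: j=0 S=36.7878 intr=49.3822 cont=48.7661 V=49.3822[EX]; j=1 S=44.0825 intr=42.0875 cont=41.4714 V=42.0875[EX]; j=2 S=52.8236 intr=33.3464 cont=32.7303 V=33.3464[EX]; j=3 S=63.2979 intr=22.8721 cont=22.2559 V=22.8721[EX]; j=4 S=75.8493 intr=10.3207 cont=9.7046 V=10.3207[EX]; j=5 S=90.8894 intr=0.0000 cont=1.5055 V=1.5055[hold]; j=6 S=108.9119 intr=0.0000 cont=0.0000 V=0.0000[hold]; j=7 S=130.5080 intr=0.0000 cont=0.0000 V=0.0000[hold]  S*(7)=75.8493
k=6: j=0 S=40.2703 intr=45.8997 cont=45.2836 V=45.8997[EX]; j=1 S=48.2555 intr=37.9145 cont=37.2984 V=37.9145[EX]; j=2 S=57.8241 intr=28.3459 cont=27.7298 V=28.3459[EX]; j=3 S=69.2900 intr=16.8800 cont=16.2639 V=16.8800[EX]; j=4 S=83.0295 intr=3.1405 cont=5.7206 V=5.7206[hold]; j=5 S=99.4934 intr=0.0000 cont=0.7217 V=0.7217[hold]; j=6 S=119.2220 intr=0.0000 cont=0.0000 V=0.0000[hold]  S*(6)=69.2900
k=5: j=0 S=44.0825 intr=42.0875 cont=41.4714 V=42.0875[EX]; j=1 S=52.8236 intr=33.3464 cont=32.7303 V=33.3464[EX]; j=2 S=63.2979 intr=22.8721 cont=22.2559 V=22.8721[EX]; j=3 S=75.8493 intr=10.3207 cont=11.0294 V=11.0294[hold]; j=4 S=90.8894 intr=0.0000 cont=3.1130 V=3.1130[hold]; j=5 S=108.9119 intr=0.0000 cont=0.3460 V=0.3460[hold]  S*(5)=63.2979
k=4: j=0 S=48.2555 intr=37.9145 cont=37.2984 V=37.9145[EX]; j=1 S=57.8241 intr=28.3459 cont=27.7298 V=28.3459[EX]; j=2 S=69.2900 intr=16.8800 cont=16.6277 V=16.8800[EX]; j=3 S=83.0295 intr=3.1405 cont=6.8857 V=6.8857[hold]; j=4 S=99.4934 intr=0.0000 cont=1.6700 V=1.6700[hold]  S*(4)=69.2900
k=3: j=0 S=52.8236 intr=33.3464 cont=32.7303 V=33.3464[EX]; j=1 S=63.2979 intr=22.8721 cont=22.2559 V=22.8721[EX]; j=2 S=75.8493 intr=10.3207 cont=11.6276 V=11.6276[hold]; j=3 S=90.8894 intr=0.0000 cont=4.1584 V=4.1584[hold]  S*(3)=63.2979
k=2: j=0 S=57.8241 intr=28.3459 cont=27.7298 V=28.3459[EX]; j=1 S=69.2900 intr=16.8800 cont=16.9349 V=16.9349[hold]; j=2 S=83.0295 intr=3.1405 cont=7.7093 V=7.7093[hold]  S*(2)=57.8241
k=1: j=0 S=63.2979 intr=22.8721 cont=22.2841 V=22.8721[EX]; j=1 S=75.8493 intr=10.3207 cont=12.0768 V=12.0768[hold]  S*(1)=63.2979
k=0: j=0 S=69.2900 intr=16.8800 cont=17.1655 V=17.1655[hold]  S*(0)=-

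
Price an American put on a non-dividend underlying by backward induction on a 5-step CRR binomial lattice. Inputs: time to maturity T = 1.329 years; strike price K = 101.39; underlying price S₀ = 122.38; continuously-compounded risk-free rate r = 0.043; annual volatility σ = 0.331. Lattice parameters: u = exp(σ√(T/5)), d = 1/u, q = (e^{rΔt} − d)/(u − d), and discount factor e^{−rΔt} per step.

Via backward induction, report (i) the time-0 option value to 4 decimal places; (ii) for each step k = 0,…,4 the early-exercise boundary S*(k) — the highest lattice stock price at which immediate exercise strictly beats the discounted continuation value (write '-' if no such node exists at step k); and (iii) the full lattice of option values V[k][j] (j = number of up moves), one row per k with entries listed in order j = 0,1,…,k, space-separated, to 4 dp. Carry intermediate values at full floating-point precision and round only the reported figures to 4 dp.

price = 6.2465
boundary = - - - 73.3456 86.9933
tree:
6.2465
10.6423 1.8350
17.6302 3.6462 0.0000
28.0444 7.2452 0.0000 0.0000
39.5511 14.3967 0.0000 0.0000 0.0000
49.2526 28.0444 0.0000 0.0000 0.0000 0.0000

Δt=0.26580, u=1.18608, d=0.84312, q=0.49096, disc=e^(-rΔt)=0.98864
k=5 terminal: V=max(K-S,0) → 49.2526 28.0444 0.0000 0.0000 0.0000 0.0000
k=4: j=0 S=61.8389 intr=39.5511 cont=38.3989 V=39.5511[EX]; j=1 S=86.9933 intr=14.3967 cont=14.1136 V=14.3967[EX]; j=2 S=122.3800 intr=0.0000 cont=0.0000 V=0.0000[hold]; j=3 S=172.1610 intr=0.0000 cont=0.0000 V=0.0000[hold]; j=4 S=242.1917 intr=0.0000 cont=0.0000 V=0.0000[hold]  S*(4)=86.9933
k=3: j=0 S=73.3456 intr=28.0444 cont=26.8922 V=28.0444[EX]; j=1 S=103.1806 intr=0.0000 cont=7.2452 V=7.2452[hold]; j=2 S=145.1519 intr=0.0000 cont=0.0000 V=0.0000[hold]; j=3 S=204.1959 intr=0.0000 cont=0.0000 V=0.0000[hold]  S*(3)=73.3456
k=2: j=0 S=86.9933 intr=14.3967 cont=17.6302 V=17.6302[hold]; j=1 S=122.3800 intr=0.0000 cont=3.6462 V=3.6462[hold]; j=2 S=172.1610 intr=0.0000 cont=0.0000 V=0.0000[hold]  S*(2)=-
k=1: j=0 S=103.1806 intr=0.0000 cont=10.6423 V=10.6423[hold]; j=1 S=145.1519 intr=0.0000 cont=1.8350 V=1.8350[hold]  S*(1)=-
k=0: j=0 S=122.3800 intr=0.0000 cont=6.2465 V=6.2465[hold]  S*(0)=-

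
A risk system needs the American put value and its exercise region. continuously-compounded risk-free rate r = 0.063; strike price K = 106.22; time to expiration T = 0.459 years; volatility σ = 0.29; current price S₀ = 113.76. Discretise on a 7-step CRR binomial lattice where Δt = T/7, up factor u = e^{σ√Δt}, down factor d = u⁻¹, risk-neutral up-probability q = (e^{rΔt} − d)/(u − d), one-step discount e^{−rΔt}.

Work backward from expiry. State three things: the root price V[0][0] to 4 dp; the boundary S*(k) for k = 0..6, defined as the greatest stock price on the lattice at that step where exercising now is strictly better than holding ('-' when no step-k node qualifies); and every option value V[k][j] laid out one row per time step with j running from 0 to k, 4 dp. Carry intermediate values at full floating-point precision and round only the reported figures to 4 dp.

price = 4.2804
boundary = - - - - 84.5253 91.0411 98.0591
tree:
4.2804
6.7890 1.8982
10.4372 3.3290 0.5351
15.4284 5.7128 1.0593 0.0343
21.6947 9.5161 2.0947 0.0702 0.0000
27.7442 15.1789 4.1373 0.1437 0.0000 0.0000
33.3607 21.6947 8.1609 0.2941 0.0000 0.0000 0.0000
38.5752 27.7442 15.1789 0.6018 0.0000 0.0000 0.0000 0.0000

params: Δt=0.06557 u=1.07709 d=0.92843 q=0.50929 e^(-rΔt)=0.99588
t_7 payoffs: 38.5752 27.7442 15.1789 0.6018 0.0000 0.0000 0.0000 0.0000
t_6: node(6,0) S=72.8593 payoff=33.3607 vs cont=32.9228 → 33.3607 [stop]  node(6,1) S=84.5253 payoff=21.6947 vs cont=21.2568 → 21.6947 [stop]  node(6,2) S=98.0591 payoff=8.1609 vs cont=7.7230 → 8.1609 [stop]  node(6,3) S=113.7600 payoff=0.0000 vs cont=0.2941 → 0.2941 [wait]  node(6,4) S=131.9748 payoff=0.0000 vs cont=0.0000 → 0.0000 [wait]  node(6,5) S=153.1061 payoff=0.0000 vs cont=0.0000 → 0.0000 [wait]  node(6,6) S=177.6209 payoff=0.0000 vs cont=0.0000 → 0.0000 [wait]  ⇒ S*(6)=98.0591
t_5: node(5,0) S=78.4758 payoff=27.7442 vs cont=27.3063 → 27.7442 [stop]  node(5,1) S=91.0411 payoff=15.1789 vs cont=14.7410 → 15.1789 [stop]  node(5,2) S=105.6182 payoff=0.6018 vs cont=4.1373 → 4.1373 [wait]  node(5,3) S=122.5294 payoff=0.0000 vs cont=0.1437 → 0.1437 [wait]  node(5,4) S=142.1483 payoff=0.0000 vs cont=0.0000 → 0.0000 [wait]  node(5,5) S=164.9086 payoff=0.0000 vs cont=0.0000 → 0.0000 [wait]  ⇒ S*(5)=91.0411
t_4: node(4,0) S=84.5253 payoff=21.6947 vs cont=21.2568 → 21.6947 [stop]  node(4,1) S=98.0591 payoff=8.1609 vs cont=9.5161 → 9.5161 [wait]  node(4,2) S=113.7600 payoff=0.0000 vs cont=2.0947 → 2.0947 [wait]  node(4,3) S=131.9748 payoff=0.0000 vs cont=0.0702 → 0.0702 [wait]  node(4,4) S=153.1061 payoff=0.0000 vs cont=0.0000 → 0.0000 [wait]  ⇒ S*(4)=84.5253
t_3: node(3,0) S=91.0411 payoff=15.1789 vs cont=15.4284 → 15.4284 [wait]  node(3,1) S=105.6182 payoff=0.6018 vs cont=5.7128 → 5.7128 [wait]  node(3,2) S=122.5294 payoff=0.0000 vs cont=1.0593 → 1.0593 [wait]  node(3,3) S=142.1483 payoff=0.0000 vs cont=0.0343 → 0.0343 [wait]  ⇒ S*(3)=-
t_2: node(2,0) S=98.0591 payoff=8.1609 vs cont=10.4372 → 10.4372 [wait]  node(2,1) S=113.7600 payoff=0.0000 vs cont=3.3290 → 3.3290 [wait]  node(2,2) S=131.9748 payoff=0.0000 vs cont=0.5351 → 0.5351 [wait]  ⇒ S*(2)=-
t_1: node(1,0) S=105.6182 payoff=0.6018 vs cont=6.7890 → 6.7890 [wait]  node(1,1) S=122.5294 payoff=0.0000 vs cont=1.8982 → 1.8982 [wait]  ⇒ S*(1)=-
t_0: node(0,0) S=113.7600 payoff=0.0000 vs cont=4.2804 → 4.2804 [wait]  ⇒ S*(0)=-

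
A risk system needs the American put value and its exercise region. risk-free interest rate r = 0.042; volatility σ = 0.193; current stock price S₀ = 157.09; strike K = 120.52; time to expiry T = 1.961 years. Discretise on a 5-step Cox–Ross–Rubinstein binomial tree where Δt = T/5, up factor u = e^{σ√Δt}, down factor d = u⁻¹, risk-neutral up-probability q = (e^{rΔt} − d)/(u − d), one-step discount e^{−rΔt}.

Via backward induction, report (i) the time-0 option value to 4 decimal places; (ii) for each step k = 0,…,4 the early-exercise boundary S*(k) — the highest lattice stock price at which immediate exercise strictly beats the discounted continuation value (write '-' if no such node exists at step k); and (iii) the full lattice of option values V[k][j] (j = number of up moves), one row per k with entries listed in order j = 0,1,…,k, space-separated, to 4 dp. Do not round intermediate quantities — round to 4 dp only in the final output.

params: Δt=0.39220 u=1.12848 d=0.88615 q=0.53836 e^(-rΔt)=0.98366
t_5 payoffs: 34.6805 11.2070 0.0000 0.0000 0.0000 0.0000
t_4: node(4,0) S=96.8678 payoff=23.6522 vs cont=21.6832 → 23.6522 [stop]  node(4,1) S=123.3571 payoff=0.0000 vs cont=5.0891 → 5.0891 [wait]  node(4,2) S=157.0900 payoff=0.0000 vs cont=0.0000 → 0.0000 [wait]  node(4,3) S=200.0475 payoff=0.0000 vs cont=0.0000 → 0.0000 [wait]  node(4,4) S=254.7520 payoff=0.0000 vs cont=0.0000 → 0.0000 [wait]  ⇒ S*(4)=96.8678
t_3: node(3,0) S=109.3130 payoff=11.2070 vs cont=13.4354 → 13.4354 [wait]  node(3,1) S=139.2055 payoff=0.0000 vs cont=2.3110 → 2.3110 [wait]  node(3,2) S=177.2723 payoff=0.0000 vs cont=0.0000 → 0.0000 [wait]  node(3,3) S=225.7488 payoff=0.0000 vs cont=0.0000 → 0.0000 [wait]  ⇒ S*(3)=-
t_2: node(2,0) S=123.3571 payoff=0.0000 vs cont=7.3248 → 7.3248 [wait]  node(2,1) S=157.0900 payoff=0.0000 vs cont=1.0494 → 1.0494 [wait]  node(2,2) S=200.0475 payoff=0.0000 vs cont=0.0000 → 0.0000 [wait]  ⇒ S*(2)=-
t_1: node(1,0) S=139.2055 payoff=0.0000 vs cont=3.8819 → 3.8819 [wait]  node(1,1) S=177.2723 payoff=0.0000 vs cont=0.4765 → 0.4765 [wait]  ⇒ S*(1)=-
t_0: node(0,0) S=157.0900 payoff=0.0000 vs cont=2.0151 → 2.0151 [wait]  ⇒ S*(0)=-

price = 2.0151
boundary = - - - - 96.8678
tree:
2.0151
3.8819 0.4765
7.3248 1.0494 0.0000
13.4354 2.3110 0.0000 0.0000
23.6522 5.0891 0.0000 0.0000 0.0000
34.6805 11.2070 0.0000 0.0000 0.0000 0.0000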